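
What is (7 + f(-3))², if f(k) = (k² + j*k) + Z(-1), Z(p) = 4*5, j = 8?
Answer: 144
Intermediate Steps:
Z(p) = 20
f(k) = 20 + k² + 8*k (f(k) = (k² + 8*k) + 20 = 20 + k² + 8*k)
(7 + f(-3))² = (7 + (20 + (-3)² + 8*(-3)))² = (7 + (20 + 9 - 24))² = (7 + 5)² = 12² = 144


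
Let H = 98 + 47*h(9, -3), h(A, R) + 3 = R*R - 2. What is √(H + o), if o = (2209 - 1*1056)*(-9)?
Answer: I*√10091 ≈ 100.45*I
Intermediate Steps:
h(A, R) = -5 + R² (h(A, R) = -3 + (R*R - 2) = -3 + (R² - 2) = -3 + (-2 + R²) = -5 + R²)
H = 286 (H = 98 + 47*(-5 + (-3)²) = 98 + 47*(-5 + 9) = 98 + 47*4 = 98 + 188 = 286)
o = -10377 (o = (2209 - 1056)*(-9) = 1153*(-9) = -10377)
√(H + o) = √(286 - 10377) = √(-10091) = I*√10091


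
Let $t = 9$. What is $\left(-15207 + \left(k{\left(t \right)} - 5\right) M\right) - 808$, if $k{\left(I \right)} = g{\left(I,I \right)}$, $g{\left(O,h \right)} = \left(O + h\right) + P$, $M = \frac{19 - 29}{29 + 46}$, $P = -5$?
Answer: $- \frac{240241}{15} \approx -16016.0$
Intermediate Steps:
$M = - \frac{2}{15}$ ($M = - \frac{10}{75} = \left(-10\right) \frac{1}{75} = - \frac{2}{15} \approx -0.13333$)
$g{\left(O,h \right)} = -5 + O + h$ ($g{\left(O,h \right)} = \left(O + h\right) - 5 = -5 + O + h$)
$k{\left(I \right)} = -5 + 2 I$ ($k{\left(I \right)} = -5 + I + I = -5 + 2 I$)
$\left(-15207 + \left(k{\left(t \right)} - 5\right) M\right) - 808 = \left(-15207 + \left(\left(-5 + 2 \cdot 9\right) - 5\right) \left(- \frac{2}{15}\right)\right) - 808 = \left(-15207 + \left(\left(-5 + 18\right) - 5\right) \left(- \frac{2}{15}\right)\right) - 808 = \left(-15207 + \left(13 - 5\right) \left(- \frac{2}{15}\right)\right) - 808 = \left(-15207 + 8 \left(- \frac{2}{15}\right)\right) - 808 = \left(-15207 - \frac{16}{15}\right) - 808 = - \frac{228121}{15} - 808 = - \frac{240241}{15}$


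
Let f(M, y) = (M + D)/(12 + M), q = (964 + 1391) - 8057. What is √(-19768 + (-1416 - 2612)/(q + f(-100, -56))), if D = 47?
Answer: 10*I*√5528823452326/167241 ≈ 140.6*I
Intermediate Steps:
q = -5702 (q = 2355 - 8057 = -5702)
f(M, y) = (47 + M)/(12 + M) (f(M, y) = (M + 47)/(12 + M) = (47 + M)/(12 + M))
√(-19768 + (-1416 - 2612)/(q + f(-100, -56))) = √(-19768 + (-1416 - 2612)/(-5702 + (47 - 100)/(12 - 100))) = √(-19768 - 4028/(-5702 - 53/(-88))) = √(-19768 - 4028/(-5702 - 1/88*(-53))) = √(-19768 - 4028/(-5702 + 53/88)) = √(-19768 - 4028/(-501723/88)) = √(-19768 - 4028*(-88/501723)) = √(-19768 + 354464/501723) = √(-9917705800/501723) = 10*I*√5528823452326/167241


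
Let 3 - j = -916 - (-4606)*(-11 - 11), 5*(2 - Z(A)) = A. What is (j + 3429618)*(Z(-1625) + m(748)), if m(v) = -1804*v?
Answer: -4764720852485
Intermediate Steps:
Z(A) = 2 - A/5
j = 102251 (j = 3 - (-916 - (-4606)*(-11 - 11)) = 3 - (-916 - (-4606)*(-22)) = 3 - (-916 - 658*154) = 3 - (-916 - 101332) = 3 - 1*(-102248) = 3 + 102248 = 102251)
(j + 3429618)*(Z(-1625) + m(748)) = (102251 + 3429618)*((2 - ⅕*(-1625)) - 1804*748) = 3531869*((2 + 325) - 1349392) = 3531869*(327 - 1349392) = 3531869*(-1349065) = -4764720852485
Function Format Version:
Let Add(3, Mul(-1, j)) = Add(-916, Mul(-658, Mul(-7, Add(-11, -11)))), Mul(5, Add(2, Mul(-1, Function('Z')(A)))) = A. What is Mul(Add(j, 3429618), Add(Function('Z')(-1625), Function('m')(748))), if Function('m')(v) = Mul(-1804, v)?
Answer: -4764720852485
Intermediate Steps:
Function('Z')(A) = Add(2, Mul(Rational(-1, 5), A))
j = 102251 (j = Add(3, Mul(-1, Add(-916, Mul(-658, Mul(-7, Add(-11, -11)))))) = Add(3, Mul(-1, Add(-916, Mul(-658, Mul(-7, -22))))) = Add(3, Mul(-1, Add(-916, Mul(-658, 154)))) = Add(3, Mul(-1, Add(-916, -101332))) = Add(3, Mul(-1, -102248)) = Add(3, 102248) = 102251)
Mul(Add(j, 3429618), Add(Function('Z')(-1625), Function('m')(748))) = Mul(Add(102251, 3429618), Add(Add(2, Mul(Rational(-1, 5), -1625)), Mul(-1804, 748))) = Mul(3531869, Add(Add(2, 325), -1349392)) = Mul(3531869, Add(327, -1349392)) = Mul(3531869, -1349065) = -4764720852485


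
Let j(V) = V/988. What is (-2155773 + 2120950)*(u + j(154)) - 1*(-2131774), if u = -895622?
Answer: 15408043398549/494 ≈ 3.1190e+10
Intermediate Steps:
j(V) = V/988 (j(V) = V*(1/988) = V/988)
(-2155773 + 2120950)*(u + j(154)) - 1*(-2131774) = (-2155773 + 2120950)*(-895622 + (1/988)*154) - 1*(-2131774) = -34823*(-895622 + 77/494) + 2131774 = -34823*(-442437191/494) + 2131774 = 15406990302193/494 + 2131774 = 15408043398549/494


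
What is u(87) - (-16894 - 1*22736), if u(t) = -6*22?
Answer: 39498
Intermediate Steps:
u(t) = -132
u(87) - (-16894 - 1*22736) = -132 - (-16894 - 1*22736) = -132 - (-16894 - 22736) = -132 - 1*(-39630) = -132 + 39630 = 39498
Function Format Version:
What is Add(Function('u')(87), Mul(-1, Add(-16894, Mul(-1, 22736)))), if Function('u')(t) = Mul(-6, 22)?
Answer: 39498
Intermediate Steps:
Function('u')(t) = -132
Add(Function('u')(87), Mul(-1, Add(-16894, Mul(-1, 22736)))) = Add(-132, Mul(-1, Add(-16894, Mul(-1, 22736)))) = Add(-132, Mul(-1, Add(-16894, -22736))) = Add(-132, Mul(-1, -39630)) = Add(-132, 39630) = 39498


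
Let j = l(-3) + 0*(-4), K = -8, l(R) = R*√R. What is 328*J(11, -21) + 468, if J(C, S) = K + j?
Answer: -2156 - 984*I*√3 ≈ -2156.0 - 1704.3*I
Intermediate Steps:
l(R) = R^(3/2)
j = -3*I*√3 (j = (-3)^(3/2) + 0*(-4) = -3*I*√3 + 0 = -3*I*√3 ≈ -5.1962*I)
J(C, S) = -8 - 3*I*√3
328*J(11, -21) + 468 = 328*(-8 - 3*I*√3) + 468 = (-2624 - 984*I*√3) + 468 = -2156 - 984*I*√3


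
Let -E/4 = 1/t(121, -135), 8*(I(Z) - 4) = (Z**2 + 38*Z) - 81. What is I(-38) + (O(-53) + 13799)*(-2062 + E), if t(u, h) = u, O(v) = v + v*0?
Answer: -27437681737/968 ≈ -2.8345e+7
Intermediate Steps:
O(v) = v (O(v) = v + 0 = v)
I(Z) = -49/8 + Z**2/8 + 19*Z/4 (I(Z) = 4 + ((Z**2 + 38*Z) - 81)/8 = 4 + (-81 + Z**2 + 38*Z)/8 = 4 + (-81/8 + Z**2/8 + 19*Z/4) = -49/8 + Z**2/8 + 19*Z/4)
E = -4/121 ≈ -0.033058
I(-38) + (O(-53) + 13799)*(-2062 + E) = (-49/8 + (1/8)*(-38)**2 + (19/4)*(-38)) + (-53 + 13799)*(-2062 - 4/121) = (-49/8 + (1/8)*1444 - 361/2) + 13746*(-249506/121) = (-49/8 + 361/2 - 361/2) - 3429709476/121 = -49/8 - 3429709476/121 = -27437681737/968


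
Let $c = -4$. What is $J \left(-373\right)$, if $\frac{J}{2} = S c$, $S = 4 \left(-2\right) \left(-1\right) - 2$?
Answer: $17904$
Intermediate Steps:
$S = 6$ ($S = \left(-8\right) \left(-1\right) - 2 = 8 - 2 = 6$)
$J = -48$ ($J = 2 \cdot 6 \left(-4\right) = 2 \left(-24\right) = -48$)
$J \left(-373\right) = \left(-48\right) \left(-373\right) = 17904$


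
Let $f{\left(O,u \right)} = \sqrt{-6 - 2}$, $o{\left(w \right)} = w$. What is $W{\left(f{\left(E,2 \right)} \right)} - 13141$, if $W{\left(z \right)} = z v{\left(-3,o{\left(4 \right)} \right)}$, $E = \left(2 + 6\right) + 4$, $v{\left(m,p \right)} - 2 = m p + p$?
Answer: $-13141 - 12 i \sqrt{2} \approx -13141.0 - 16.971 i$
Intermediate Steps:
$v{\left(m,p \right)} = 2 + p + m p$ ($v{\left(m,p \right)} = 2 + \left(m p + p\right) = 2 + \left(p + m p\right) = 2 + p + m p$)
$E = 12$ ($E = 8 + 4 = 12$)
$f{\left(O,u \right)} = 2 i \sqrt{2}$ ($f{\left(O,u \right)} = \sqrt{-8} = 2 i \sqrt{2}$)
$W{\left(z \right)} = - 6 z$ ($W{\left(z \right)} = z \left(2 + 4 - 12\right) = z \left(-6\right) = - 6 z$)
$W{\left(f{\left(E,2 \right)} \right)} - 13141 = - 6 \cdot 2 i \sqrt{2} - 13141 = - 12 i \sqrt{2} - 13141 = -13141 - 12 i \sqrt{2}$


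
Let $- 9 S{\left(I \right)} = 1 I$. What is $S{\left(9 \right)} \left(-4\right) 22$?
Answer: $88$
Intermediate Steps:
$S{\left(I \right)} = - \frac{I}{9}$ ($S{\left(I \right)} = - \frac{1 I}{9} = - \frac{I}{9}$)
$S{\left(9 \right)} \left(-4\right) 22 = \left(- \frac{1}{9}\right) 9 \left(-4\right) 22 = \left(-1\right) \left(-4\right) 22 = 4 \cdot 22 = 88$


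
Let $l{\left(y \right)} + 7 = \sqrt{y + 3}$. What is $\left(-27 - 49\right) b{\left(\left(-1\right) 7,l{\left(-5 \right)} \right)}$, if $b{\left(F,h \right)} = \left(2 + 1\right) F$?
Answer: $1596$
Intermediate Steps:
$l{\left(y \right)} = -7 + \sqrt{3 + y}$ ($l{\left(y \right)} = -7 + \sqrt{y + 3} = -7 + \sqrt{3 + y}$)
$b{\left(F,h \right)} = 3 F$
$\left(-27 - 49\right) b{\left(\left(-1\right) 7,l{\left(-5 \right)} \right)} = \left(-27 - 49\right) 3 \left(\left(-1\right) 7\right) = - 76 \cdot 3 \left(-7\right) = \left(-76\right) \left(-21\right) = 1596$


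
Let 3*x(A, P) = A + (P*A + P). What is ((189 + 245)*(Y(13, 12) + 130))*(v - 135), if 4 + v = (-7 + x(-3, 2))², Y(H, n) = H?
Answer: -28982954/9 ≈ -3.2203e+6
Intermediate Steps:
x(A, P) = A/3 + P/3 + A*P/3 (x(A, P) = (A + (P*A + P))/3 = (A + (A*P + P))/3 = (A + (P + A*P))/3 = (A + P + A*P)/3 = A/3 + P/3 + A*P/3)
v = 748/9 (v = -4 + (-7 + ((⅓)*(-3) + (⅓)*2 + (⅓)*(-3)*2))² = -4 + (-7 + (-1 + ⅔ - 2))² = -4 + (-7 - 7/3)² = -4 + (-28/3)² = -4 + 784/9 = 748/9 ≈ 83.111)
((189 + 245)*(Y(13, 12) + 130))*(v - 135) = ((189 + 245)*(13 + 130))*(748/9 - 135) = (434*143)*(-467/9) = 62062*(-467/9) = -28982954/9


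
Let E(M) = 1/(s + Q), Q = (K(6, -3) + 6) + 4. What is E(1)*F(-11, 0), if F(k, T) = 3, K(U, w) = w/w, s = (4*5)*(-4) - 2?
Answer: -3/71 ≈ -0.042253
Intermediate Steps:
s = -82 (s = 20*(-4) - 2 = -80 - 2 = -82)
K(U, w) = 1
Q = 11 (Q = (1 + 6) + 4 = 7 + 4 = 11)
E(M) = -1/71 (E(M) = 1/(-82 + 11) = 1/(-71) = -1/71)
E(1)*F(-11, 0) = -1/71*3 = -3/71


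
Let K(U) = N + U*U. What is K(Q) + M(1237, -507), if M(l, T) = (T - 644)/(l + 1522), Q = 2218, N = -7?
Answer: 13572946252/2759 ≈ 4.9195e+6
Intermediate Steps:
K(U) = -7 + U**2 (K(U) = -7 + U*U = -7 + U**2)
M(l, T) = (-644 + T)/(1522 + l)
K(Q) + M(1237, -507) = (-7 + 2218**2) + (-644 - 507)/(1522 + 1237) = (-7 + 4919524) - 1151/2759 = 4919517 + (1/2759)*(-1151) = 4919517 - 1151/2759 = 13572946252/2759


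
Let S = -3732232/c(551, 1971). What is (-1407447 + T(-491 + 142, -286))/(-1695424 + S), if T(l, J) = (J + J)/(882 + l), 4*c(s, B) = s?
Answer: 31795659421/38913409632 ≈ 0.81709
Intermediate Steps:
c(s, B) = s/4
T(l, J) = 2*J/(882 + l) (T(l, J) = (2*J)/(882 + l) = 2*J/(882 + l))
S = -14928928/551 (S = -3732232/((¼)*551) = -3732232/551/4 = -3732232*4/551 = -14928928/551 ≈ -27094.)
(-1407447 + T(-491 + 142, -286))/(-1695424 + S) = (-1407447 + 2*(-286)/(882 + (-491 + 142)))/(-1695424 - 14928928/551) = (-1407447 + 2*(-286)/(882 - 349))/(-949107552/551) = (-1407447 + 2*(-286)/533)*(-551/949107552) = (-1407447 + 2*(-286)*(1/533))*(-551/949107552) = (-1407447 - 44/41)*(-551/949107552) = -57705371/41*(-551/949107552) = 31795659421/38913409632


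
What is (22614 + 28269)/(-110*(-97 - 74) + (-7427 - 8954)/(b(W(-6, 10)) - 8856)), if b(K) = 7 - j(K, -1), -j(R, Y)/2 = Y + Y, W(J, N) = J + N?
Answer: 450467199/166541311 ≈ 2.7048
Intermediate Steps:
j(R, Y) = -4*Y (j(R, Y) = -2*(Y + Y) = -4*Y)
b(K) = 3 (b(K) = 7 - (-4)*(-1) = 7 - 1*4 = 7 - 4 = 3)
(22614 + 28269)/(-110*(-97 - 74) + (-7427 - 8954)/(b(W(-6, 10)) - 8856)) = (22614 + 28269)/(-110*(-97 - 74) + (-7427 - 8954)/(3 - 8856)) = 50883/(-110*(-171) - 16381/(-8853)) = 50883/(18810 - 16381*(-1/8853)) = 50883/(18810 + 16381/8853) = 50883/(166541311/8853) = 50883*(8853/166541311) = 450467199/166541311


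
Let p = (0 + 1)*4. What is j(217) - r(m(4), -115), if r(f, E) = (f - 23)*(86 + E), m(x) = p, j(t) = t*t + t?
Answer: 46755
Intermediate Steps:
p = 4 (p = 1*4 = 4)
j(t) = t + t² (j(t) = t² + t = t + t²)
m(x) = 4
r(f, E) = (-23 + f)*(86 + E)
j(217) - r(m(4), -115) = 217*(1 + 217) - (-1978 - 23*(-115) + 86*4 - 115*4) = 217*218 - (-1978 + 2645 + 344 - 460) = 47306 - 1*551 = 47306 - 551 = 46755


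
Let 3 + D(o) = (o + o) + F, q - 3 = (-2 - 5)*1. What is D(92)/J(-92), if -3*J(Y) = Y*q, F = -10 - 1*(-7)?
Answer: -267/184 ≈ -1.4511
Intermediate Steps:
F = -3 (F = -10 + 7 = -3)
q = -4 (q = 3 + (-2 - 5)*1 = 3 - 7*1 = 3 - 7 = -4)
J(Y) = 4*Y/3 (J(Y) = -Y*(-4)/3 = -(-4)*Y/3 = 4*Y/3)
D(o) = -6 + 2*o (D(o) = -3 + ((o + o) - 3) = -3 + (2*o - 3) = -3 + (-3 + 2*o) = -6 + 2*o)
D(92)/J(-92) = (-6 + 2*92)/(((4/3)*(-92))) = (-6 + 184)/(-368/3) = 178*(-3/368) = -267/184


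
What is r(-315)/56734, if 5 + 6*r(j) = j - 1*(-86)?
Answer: -39/56734 ≈ -0.00068742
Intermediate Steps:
r(j) = 27/2 + j/6 (r(j) = -⅚ + (j - 1*(-86))/6 = -⅚ + (j + 86)/6 = -⅚ + (86 + j)/6 = -⅚ + (43/3 + j/6) = 27/2 + j/6)
r(-315)/56734 = (27/2 + (⅙)*(-315))/56734 = (27/2 - 105/2)*(1/56734) = -39*1/56734 = -39/56734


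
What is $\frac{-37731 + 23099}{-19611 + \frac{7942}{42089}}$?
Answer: $\frac{615846248}{825399437} \approx 0.74612$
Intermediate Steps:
$\frac{-37731 + 23099}{-19611 + \frac{7942}{42089}} = - \frac{14632}{-19611 + 7942 \cdot \frac{1}{42089}} = - \frac{14632}{-19611 + \frac{7942}{42089}} = - \frac{14632}{- \frac{825399437}{42089}} = \left(-14632\right) \left(- \frac{42089}{825399437}\right) = \frac{615846248}{825399437}$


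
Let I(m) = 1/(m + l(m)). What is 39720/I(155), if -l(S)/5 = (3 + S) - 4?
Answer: -24427800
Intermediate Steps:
l(S) = 5 - 5*S (l(S) = -5*((3 + S) - 4) = -5*(-1 + S) = 5 - 5*S)
I(m) = 1/(5 - 4*m) (I(m) = 1/(m + (5 - 5*m)) = 1/(5 - 4*m))
39720/I(155) = 39720/((-1/(-5 + 4*155))) = 39720/((-1/(-5 + 620))) = 39720/((-1/615)) = 39720/((-1*1/615)) = 39720/(-1/615) = 39720*(-615) = -24427800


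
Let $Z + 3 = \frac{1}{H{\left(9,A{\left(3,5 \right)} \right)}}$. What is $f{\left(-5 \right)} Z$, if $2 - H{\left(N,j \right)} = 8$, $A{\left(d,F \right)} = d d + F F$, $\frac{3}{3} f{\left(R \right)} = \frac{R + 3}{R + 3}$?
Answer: $- \frac{19}{6} \approx -3.1667$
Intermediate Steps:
$f{\left(R \right)} = 1$ ($f{\left(R \right)} = \frac{R + 3}{R + 3} = \frac{3 + R}{3 + R} = 1$)
$A{\left(d,F \right)} = F^{2} + d^{2}$ ($A{\left(d,F \right)} = d^{2} + F^{2} = F^{2} + d^{2}$)
$H{\left(N,j \right)} = -6$ ($H{\left(N,j \right)} = 2 - 8 = -6$)
$Z = - \frac{19}{6}$ ($Z = -3 + \frac{1}{-6} = -3 - \frac{1}{6} = - \frac{19}{6} \approx -3.1667$)
$f{\left(-5 \right)} Z = 1 \left(- \frac{19}{6}\right) = - \frac{19}{6}$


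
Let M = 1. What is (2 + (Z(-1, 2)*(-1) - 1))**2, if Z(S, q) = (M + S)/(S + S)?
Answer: 1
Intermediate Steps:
Z(S, q) = (1 + S)/(2*S) (Z(S, q) = (1 + S)/(S + S) = (1 + S)/((2*S)) = (1 + S)*(1/(2*S)) = (1 + S)/(2*S))
(2 + (Z(-1, 2)*(-1) - 1))**2 = (2 + (((1/2)*(1 - 1)/(-1))*(-1) - 1))**2 = (2 + (((1/2)*(-1)*0)*(-1) - 1))**2 = (2 + (0*(-1) - 1))**2 = (2 + (0 - 1))**2 = (2 - 1)**2 = 1**2 = 1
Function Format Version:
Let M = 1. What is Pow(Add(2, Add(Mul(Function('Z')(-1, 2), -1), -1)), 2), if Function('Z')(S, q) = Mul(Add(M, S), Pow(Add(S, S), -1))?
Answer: 1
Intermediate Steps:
Function('Z')(S, q) = Mul(Rational(1, 2), Pow(S, -1), Add(1, S)) (Function('Z')(S, q) = Mul(Add(1, S), Pow(Add(S, S), -1)) = Mul(Add(1, S), Pow(Mul(2, S), -1)) = Mul(Add(1, S), Mul(Rational(1, 2), Pow(S, -1))) = Mul(Rational(1, 2), Pow(S, -1), Add(1, S)))
Pow(Add(2, Add(Mul(Function('Z')(-1, 2), -1), -1)), 2) = Pow(Add(2, Add(Mul(Mul(Rational(1, 2), Pow(-1, -1), Add(1, -1)), -1), -1)), 2) = Pow(Add(2, Add(Mul(Mul(Rational(1, 2), -1, 0), -1), -1)), 2) = Pow(Add(2, Add(Mul(0, -1), -1)), 2) = Pow(Add(2, Add(0, -1)), 2) = Pow(Add(2, -1), 2) = Pow(1, 2) = 1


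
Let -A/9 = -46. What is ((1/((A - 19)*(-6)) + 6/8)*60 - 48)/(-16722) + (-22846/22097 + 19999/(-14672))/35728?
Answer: 11310421285427/99363282305382144 ≈ 0.00011383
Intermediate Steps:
A = 414 (A = -9*(-46) = 414)
((1/((A - 19)*(-6)) + 6/8)*60 - 48)/(-16722) + (-22846/22097 + 19999/(-14672))/35728 = ((1/((414 - 19)*(-6)) + 6/8)*60 - 48)/(-16722) + (-22846/22097 + 19999/(-14672))/35728 = ((-1/6/395 + 6*(1/8))*60 - 48)*(-1/16722) + (-22846*1/22097 + 19999*(-1/14672))*(1/35728) = (((1/395)*(-1/6) + 3/4)*60 - 48)*(-1/16722) + (-22846/22097 - 2857/2096)*(1/35728) = ((-1/2370 + 3/4)*60 - 48)*(-1/16722) - 111016345/46315312*1/35728 = ((3553/4740)*60 - 48)*(-1/16722) - 10092395/150432133376 = (3553/79 - 48)*(-1/16722) - 10092395/150432133376 = -239/79*(-1/16722) - 10092395/150432133376 = 239/1321038 - 10092395/150432133376 = 11310421285427/99363282305382144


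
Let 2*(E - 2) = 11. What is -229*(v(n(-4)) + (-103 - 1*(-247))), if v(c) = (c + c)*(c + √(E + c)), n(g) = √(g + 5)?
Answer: -33434 - 229*√34 ≈ -34769.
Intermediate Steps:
E = 15/2 (E = 2 + (½)*11 = 2 + 11/2 = 15/2 ≈ 7.5000)
n(g) = √(5 + g)
v(c) = 2*c*(c + √(15/2 + c)) (v(c) = (c + c)*(c + √(15/2 + c)) = (2*c)*(c + √(15/2 + c)) = 2*c*(c + √(15/2 + c)))
-229*(v(n(-4)) + (-103 - 1*(-247))) = -229*(√(5 - 4)*(√(30 + 4*√(5 - 4)) + 2*√(5 - 4)) + (-103 - 1*(-247))) = -229*(√1*(√(30 + 4*√1) + 2*√1) + (-103 + 247)) = -229*(1*(√(30 + 4*1) + 2*1) + 144) = -229*(1*(√(30 + 4) + 2) + 144) = -229*(1*(√34 + 2) + 144) = -229*(1*(2 + √34) + 144) = -229*((2 + √34) + 144) = -229*(146 + √34) = -33434 - 229*√34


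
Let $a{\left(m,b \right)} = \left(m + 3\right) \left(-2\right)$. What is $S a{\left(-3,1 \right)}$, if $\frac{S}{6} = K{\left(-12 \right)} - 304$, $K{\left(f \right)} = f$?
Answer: $0$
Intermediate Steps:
$a{\left(m,b \right)} = -6 - 2 m$ ($a{\left(m,b \right)} = \left(3 + m\right) \left(-2\right) = -6 - 2 m$)
$S = -1896$ ($S = 6 \left(-12 - 304\right) = 6 \left(-316\right) = -1896$)
$S a{\left(-3,1 \right)} = - 1896 \left(-6 - -6\right) = - 1896 \left(-6 + 6\right) = \left(-1896\right) 0 = 0$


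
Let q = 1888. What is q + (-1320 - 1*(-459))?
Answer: 1027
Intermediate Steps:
q + (-1320 - 1*(-459)) = 1888 + (-1320 - 1*(-459)) = 1888 + (-1320 + 459) = 1888 - 861 = 1027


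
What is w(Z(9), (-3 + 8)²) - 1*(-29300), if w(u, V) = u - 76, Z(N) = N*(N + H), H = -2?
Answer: 29287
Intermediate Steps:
Z(N) = N*(-2 + N) (Z(N) = N*(N - 2) = N*(-2 + N))
w(u, V) = -76 + u
w(Z(9), (-3 + 8)²) - 1*(-29300) = (-76 + 9*(-2 + 9)) - 1*(-29300) = (-76 + 9*7) + 29300 = (-76 + 63) + 29300 = -13 + 29300 = 29287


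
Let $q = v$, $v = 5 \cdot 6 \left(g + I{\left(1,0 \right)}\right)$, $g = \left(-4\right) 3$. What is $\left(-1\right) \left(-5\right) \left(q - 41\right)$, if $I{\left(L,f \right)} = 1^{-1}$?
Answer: $-1855$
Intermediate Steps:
$g = -12$
$I{\left(L,f \right)} = 1$
$v = -330$ ($v = 5 \cdot 6 \left(-12 + 1\right) = 30 \left(-11\right) = -330$)
$q = -330$
$\left(-1\right) \left(-5\right) \left(q - 41\right) = \left(-1\right) \left(-5\right) \left(-330 - 41\right) = 5 \left(-371\right) = -1855$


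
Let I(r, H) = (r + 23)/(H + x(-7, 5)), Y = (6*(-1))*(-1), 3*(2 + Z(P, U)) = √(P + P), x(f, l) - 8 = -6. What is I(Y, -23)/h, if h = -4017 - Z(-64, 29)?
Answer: 349305/1015575071 - 232*I*√2/1015575071 ≈ 0.00034395 - 3.2307e-7*I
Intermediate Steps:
x(f, l) = 2 (x(f, l) = 8 - 6 = 2)
Z(P, U) = -2 + √2*√P/3 (Z(P, U) = -2 + √(P + P)/3 = -2 + √(2*P)/3 = -2 + (√2*√P)/3 = -2 + √2*√P/3)
Y = 6 (Y = -6*(-1) = 6)
I(r, H) = (23 + r)/(2 + H) (I(r, H) = (r + 23)/(H + 2) = (23 + r)/(2 + H))
h = -4015 - 8*I*√2/3 (h = -4017 - (-2 + √2*√(-64)/3) = -4017 - (-2 + √2*(8*I)/3) = -4017 - (-2 + 8*I*√2/3) = -4017 + (2 - 8*I*√2/3) = -4015 - 8*I*√2/3 ≈ -4015.0 - 3.7712*I)
I(Y, -23)/h = ((23 + 6)/(2 - 23))/(-4015 - 8*I*√2/3) = (29/(-21))/(-4015 - 8*I*√2/3) = (-1/21*29)/(-4015 - 8*I*√2/3) = -29/(21*(-4015 - 8*I*√2/3))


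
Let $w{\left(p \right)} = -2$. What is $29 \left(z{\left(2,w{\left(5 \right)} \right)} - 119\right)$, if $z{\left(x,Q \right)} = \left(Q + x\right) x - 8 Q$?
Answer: $-2987$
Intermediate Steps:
$z{\left(x,Q \right)} = - 8 Q + x \left(Q + x\right)$ ($z{\left(x,Q \right)} = x \left(Q + x\right) - 8 Q = - 8 Q + x \left(Q + x\right)$)
$29 \left(z{\left(2,w{\left(5 \right)} \right)} - 119\right) = 29 \left(\left(2^{2} - -16 - 4\right) - 119\right) = 29 \left(\left(4 + 16 - 4\right) - 119\right) = 29 \left(16 - 119\right) = 29 \left(-103\right) = -2987$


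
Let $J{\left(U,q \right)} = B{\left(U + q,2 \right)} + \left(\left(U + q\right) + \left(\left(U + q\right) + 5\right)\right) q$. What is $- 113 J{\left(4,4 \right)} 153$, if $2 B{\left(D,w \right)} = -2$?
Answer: $-1434987$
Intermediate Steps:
$B{\left(D,w \right)} = -1$ ($B{\left(D,w \right)} = \frac{1}{2} \left(-2\right) = -1$)
$J{\left(U,q \right)} = -1 + q \left(5 + 2 U + 2 q\right)$ ($J{\left(U,q \right)} = -1 + \left(\left(U + q\right) + \left(\left(U + q\right) + 5\right)\right) q = -1 + \left(\left(U + q\right) + \left(5 + U + q\right)\right) q = -1 + \left(5 + 2 U + 2 q\right) q = -1 + q \left(5 + 2 U + 2 q\right)$)
$- 113 J{\left(4,4 \right)} 153 = - 113 \left(-1 + 2 \cdot 4^{2} + 5 \cdot 4 + 2 \cdot 4 \cdot 4\right) 153 = - 113 \left(-1 + 2 \cdot 16 + 20 + 32\right) 153 = - 113 \left(-1 + 32 + 20 + 32\right) 153 = \left(-113\right) 83 \cdot 153 = \left(-9379\right) 153 = -1434987$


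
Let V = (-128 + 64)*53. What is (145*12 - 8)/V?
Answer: -433/848 ≈ -0.51061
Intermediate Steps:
V = -3392 (V = -64*53 = -3392)
(145*12 - 8)/V = (145*12 - 8)/(-3392) = (1740 - 8)*(-1/3392) = 1732*(-1/3392) = -433/848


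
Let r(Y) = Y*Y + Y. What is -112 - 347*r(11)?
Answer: -45916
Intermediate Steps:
r(Y) = Y + Y² (r(Y) = Y² + Y = Y + Y²)
-112 - 347*r(11) = -112 - 3817*(1 + 11) = -112 - 3817*12 = -112 - 347*132 = -112 - 45804 = -45916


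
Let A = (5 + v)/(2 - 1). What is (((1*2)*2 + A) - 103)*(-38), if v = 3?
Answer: 3458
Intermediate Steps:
A = 8 (A = (5 + 3)/(2 - 1) = 8/1 = 8*1 = 8)
(((1*2)*2 + A) - 103)*(-38) = (((1*2)*2 + 8) - 103)*(-38) = ((2*2 + 8) - 103)*(-38) = ((4 + 8) - 103)*(-38) = (12 - 103)*(-38) = -91*(-38) = 3458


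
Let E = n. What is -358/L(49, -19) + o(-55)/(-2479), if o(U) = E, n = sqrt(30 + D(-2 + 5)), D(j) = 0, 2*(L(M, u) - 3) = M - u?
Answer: -358/37 - sqrt(30)/2479 ≈ -9.6779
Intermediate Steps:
L(M, u) = 3 + M/2 - u/2 (L(M, u) = 3 + (M - u)/2 = 3 + (M/2 - u/2) = 3 + M/2 - u/2)
n = sqrt(30) (n = sqrt(30 + 0) = sqrt(30) ≈ 5.4772)
E = sqrt(30) ≈ 5.4772
o(U) = sqrt(30)
-358/L(49, -19) + o(-55)/(-2479) = -358/(3 + (1/2)*49 - 1/2*(-19)) + sqrt(30)/(-2479) = -358/(3 + 49/2 + 19/2) + sqrt(30)*(-1/2479) = -358/37 - sqrt(30)/2479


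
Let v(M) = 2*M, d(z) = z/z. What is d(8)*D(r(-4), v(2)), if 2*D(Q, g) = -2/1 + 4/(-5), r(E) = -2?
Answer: -7/5 ≈ -1.4000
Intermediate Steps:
d(z) = 1
D(Q, g) = -7/5 (D(Q, g) = (-2/1 + 4/(-5))/2 = (-2*1 + 4*(-⅕))/2 = (-2 - ⅘)/2 = (½)*(-14/5) = -7/5)
d(8)*D(r(-4), v(2)) = 1*(-7/5) = -7/5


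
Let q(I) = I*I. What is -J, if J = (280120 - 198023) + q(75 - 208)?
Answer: -99786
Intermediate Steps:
q(I) = I**2
J = 99786 (J = (280120 - 198023) + (75 - 208)**2 = 82097 + (-133)**2 = 82097 + 17689 = 99786)
-J = -1*99786 = -99786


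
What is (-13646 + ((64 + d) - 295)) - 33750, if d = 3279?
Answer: -44348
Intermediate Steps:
(-13646 + ((64 + d) - 295)) - 33750 = (-13646 + ((64 + 3279) - 295)) - 33750 = (-13646 + (3343 - 295)) - 33750 = (-13646 + 3048) - 33750 = -10598 - 33750 = -44348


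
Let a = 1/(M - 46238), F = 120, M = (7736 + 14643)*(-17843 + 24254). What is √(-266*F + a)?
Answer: I*√656622583528668769589/143425531 ≈ 178.66*I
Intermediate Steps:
M = 143471769 (M = 22379*6411 = 143471769)
a = 1/143425531 (a = 1/(143471769 - 46238) = 1/143425531 ≈ 6.9723e-9)
√(-266*F + a) = √(-266*120 + 1/143425531) = √(-31920 + 1/143425531) = √(-4578142949519/143425531) = I*√656622583528668769589/143425531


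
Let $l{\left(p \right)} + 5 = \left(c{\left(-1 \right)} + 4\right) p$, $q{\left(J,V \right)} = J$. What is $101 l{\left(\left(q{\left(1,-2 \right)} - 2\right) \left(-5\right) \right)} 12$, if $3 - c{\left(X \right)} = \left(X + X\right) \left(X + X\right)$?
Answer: $12120$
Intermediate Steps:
$c{\left(X \right)} = 3 - 4 X^{2}$ ($c{\left(X \right)} = 3 - \left(X + X\right) \left(X + X\right) = 3 - 2 X 2 X = 3 - 4 X^{2}$)
$l{\left(p \right)} = -5 + 3 p$ ($l{\left(p \right)} = -5 + \left(\left(3 - 4 \left(-1\right)^{2}\right) + 4\right) p = -5 + \left(\left(3 - 4\right) + 4\right) p = -5 + \left(-1 + 4\right) p = -5 + 3 p$)
$101 l{\left(\left(q{\left(1,-2 \right)} - 2\right) \left(-5\right) \right)} 12 = 101 \left(-5 + 3 \left(1 - 2\right) \left(-5\right)\right) 12 = 101 \left(-5 + 3 \left(\left(-1\right) \left(-5\right)\right)\right) 12 = 101 \left(-5 + 3 \cdot 5\right) 12 = 101 \left(-5 + 15\right) 12 = 101 \cdot 10 \cdot 12 = 1010 \cdot 12 = 12120$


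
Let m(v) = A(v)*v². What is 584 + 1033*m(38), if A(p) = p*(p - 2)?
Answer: 2040580520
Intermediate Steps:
A(p) = p*(-2 + p)
m(v) = v³*(-2 + v) (m(v) = (v*(-2 + v))*v² = v³*(-2 + v))
584 + 1033*m(38) = 584 + 1033*(38³*(-2 + 38)) = 584 + 1033*(54872*36) = 584 + 1033*1975392 = 584 + 2040579936 = 2040580520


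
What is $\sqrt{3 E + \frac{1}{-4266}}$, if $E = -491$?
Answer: $\frac{i \sqrt{2978530206}}{1422} \approx 38.38 i$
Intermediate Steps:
$\sqrt{3 E + \frac{1}{-4266}} = \sqrt{3 \left(-491\right) + \frac{1}{-4266}} = \sqrt{-1473 - \frac{1}{4266}} = \sqrt{- \frac{6283819}{4266}} = \frac{i \sqrt{2978530206}}{1422}$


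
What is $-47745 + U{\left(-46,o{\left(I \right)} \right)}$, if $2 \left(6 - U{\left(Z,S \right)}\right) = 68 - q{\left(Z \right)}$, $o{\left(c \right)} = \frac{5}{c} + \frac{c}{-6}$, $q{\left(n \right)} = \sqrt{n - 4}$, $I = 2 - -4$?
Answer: $-47773 + \frac{5 i \sqrt{2}}{2} \approx -47773.0 + 3.5355 i$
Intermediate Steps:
$I = 6$ ($I = 2 + 4 = 6$)
$q{\left(n \right)} = \sqrt{-4 + n}$ ($q{\left(n \right)} = \sqrt{n - 4} = \sqrt{-4 + n}$)
$o{\left(c \right)} = \frac{5}{c} - \frac{c}{6}$ ($o{\left(c \right)} = \frac{5}{c} + c \left(- \frac{1}{6}\right) = \frac{5}{c} - \frac{c}{6}$)
$U{\left(Z,S \right)} = -28 + \frac{\sqrt{-4 + Z}}{2}$ ($U{\left(Z,S \right)} = 6 - \frac{68 - \sqrt{-4 + Z}}{2} = 6 + \left(-34 + \frac{\sqrt{-4 + Z}}{2}\right) = -28 + \frac{\sqrt{-4 + Z}}{2}$)
$-47745 + U{\left(-46,o{\left(I \right)} \right)} = -47745 - \left(28 - \frac{\sqrt{-4 - 46}}{2}\right) = -47745 - \left(28 - \frac{\sqrt{-50}}{2}\right) = -47745 - \left(28 - \frac{5 i \sqrt{2}}{2}\right) = -47773 + \frac{5 i \sqrt{2}}{2}$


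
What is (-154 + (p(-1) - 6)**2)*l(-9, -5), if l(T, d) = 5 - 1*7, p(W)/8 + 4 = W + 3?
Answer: -660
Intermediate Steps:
p(W) = -8 + 8*W (p(W) = -32 + 8*(W + 3) = -32 + 8*(3 + W) = -32 + (24 + 8*W) = -8 + 8*W)
l(T, d) = -2 (l(T, d) = 5 - 7 = -2)
(-154 + (p(-1) - 6)**2)*l(-9, -5) = (-154 + ((-8 + 8*(-1)) - 6)**2)*(-2) = (-154 + ((-8 - 8) - 6)**2)*(-2) = (-154 + (-16 - 6)**2)*(-2) = (-154 + (-22)**2)*(-2) = (-154 + 484)*(-2) = 330*(-2) = -660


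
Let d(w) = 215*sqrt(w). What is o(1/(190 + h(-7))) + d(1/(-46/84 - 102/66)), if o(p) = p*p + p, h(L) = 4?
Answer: 195/37636 + 215*I*sqrt(446754)/967 ≈ 0.0051812 + 148.61*I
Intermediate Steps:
o(p) = p + p**2 (o(p) = p**2 + p = p + p**2)
o(1/(190 + h(-7))) + d(1/(-46/84 - 102/66)) = (1 + 1/(190 + 4))/(190 + 4) + 215*sqrt(1/(-46/84 - 102/66)) = (1 + 1/194)/194 + 215*sqrt(1/(-46*1/84 - 102*1/66)) = (1 + 1/194)/194 + 215*sqrt(1/(-23/42 - 17/11)) = (1/194)*(195/194) + 215*sqrt(1/(-967/462)) = 195/37636 + 215*sqrt(-462/967) = 195/37636 + 215*(I*sqrt(446754)/967) = 195/37636 + 215*I*sqrt(446754)/967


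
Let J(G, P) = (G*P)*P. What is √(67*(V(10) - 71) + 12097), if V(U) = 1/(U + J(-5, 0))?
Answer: 9*√9070/10 ≈ 85.713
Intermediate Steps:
J(G, P) = G*P²
V(U) = 1/U (V(U) = 1/(U - 5*0²) = 1/(U - 5*0) = 1/(U + 0) = 1/U)
√(67*(V(10) - 71) + 12097) = √(67*(1/10 - 71) + 12097) = √(67*(⅒ - 71) + 12097) = √(67*(-709/10) + 12097) = √(-47503/10 + 12097) = √(73467/10) = 9*√9070/10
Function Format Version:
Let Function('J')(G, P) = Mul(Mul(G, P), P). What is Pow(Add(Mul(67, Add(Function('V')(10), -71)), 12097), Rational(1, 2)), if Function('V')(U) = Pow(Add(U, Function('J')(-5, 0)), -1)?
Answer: Mul(Rational(9, 10), Pow(9070, Rational(1, 2))) ≈ 85.713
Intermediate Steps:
Function('J')(G, P) = Mul(G, Pow(P, 2))
Function('V')(U) = Pow(U, -1) (Function('V')(U) = Pow(Add(U, Mul(-5, Pow(0, 2))), -1) = Pow(Add(U, Mul(-5, 0)), -1) = Pow(Add(U, 0), -1) = Pow(U, -1))
Pow(Add(Mul(67, Add(Function('V')(10), -71)), 12097), Rational(1, 2)) = Pow(Add(Mul(67, Add(Pow(10, -1), -71)), 12097), Rational(1, 2)) = Pow(Add(Mul(67, Add(Rational(1, 10), -71)), 12097), Rational(1, 2)) = Pow(Add(Mul(67, Rational(-709, 10)), 12097), Rational(1, 2)) = Pow(Add(Rational(-47503, 10), 12097), Rational(1, 2)) = Pow(Rational(73467, 10), Rational(1, 2)) = Mul(Rational(9, 10), Pow(9070, Rational(1, 2)))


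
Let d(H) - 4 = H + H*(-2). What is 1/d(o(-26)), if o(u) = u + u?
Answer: 1/56 ≈ 0.017857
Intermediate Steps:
o(u) = 2*u
d(H) = 4 - H (d(H) = 4 + (H + H*(-2)) = 4 + (H - 2*H) = 4 - H)
1/d(o(-26)) = 1/(4 - 2*(-26)) = 1/(4 - 1*(-52)) = 1/(4 + 52) = 1/56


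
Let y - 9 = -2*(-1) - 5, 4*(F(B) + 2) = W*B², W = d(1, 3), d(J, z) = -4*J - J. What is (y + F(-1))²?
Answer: 121/16 ≈ 7.5625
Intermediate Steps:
d(J, z) = -5*J
W = -5 (W = -5*1 = -5)
F(B) = -2 - 5*B²/4 (F(B) = -2 + (-5*B²)/4 = -2 - 5*B²/4)
y = 6 (y = 9 + (-2*(-1) - 5) = 9 + (2 - 5) = 9 - 3 = 6)
(y + F(-1))² = (6 + (-2 - 5/4*(-1)²))² = (6 + (-2 - 5/4*1))² = (6 + (-2 - 5/4))² = (6 - 13/4)² = (11/4)² = 121/16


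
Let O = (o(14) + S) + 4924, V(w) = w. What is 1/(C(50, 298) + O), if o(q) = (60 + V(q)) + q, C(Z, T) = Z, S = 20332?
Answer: 1/25394 ≈ 3.9379e-5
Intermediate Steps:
o(q) = 60 + 2*q (o(q) = (60 + q) + q = 60 + 2*q)
O = 25344 (O = ((60 + 2*14) + 20332) + 4924 = ((60 + 28) + 20332) + 4924 = (88 + 20332) + 4924 = 20420 + 4924 = 25344)
1/(C(50, 298) + O) = 1/(50 + 25344) = 1/25394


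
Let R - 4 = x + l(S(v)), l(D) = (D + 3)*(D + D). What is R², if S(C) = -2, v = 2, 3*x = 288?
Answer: 9216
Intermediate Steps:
x = 96 (x = (⅓)*288 = 96)
l(D) = 2*D*(3 + D) (l(D) = (3 + D)*(2*D) = 2*D*(3 + D))
R = 96 (R = 4 + (96 + 2*(-2)*(3 - 2)) = 4 + (96 + 2*(-2)*1) = 4 + (96 - 4) = 4 + 92 = 96)
R² = 96² = 9216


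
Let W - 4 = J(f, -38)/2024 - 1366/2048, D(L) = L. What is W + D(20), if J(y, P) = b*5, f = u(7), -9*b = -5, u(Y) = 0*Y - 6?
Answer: 54407561/2331648 ≈ 23.334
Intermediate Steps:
u(Y) = -6 (u(Y) = 0 - 6 = -6)
b = 5/9 (b = -⅑*(-5) = 5/9 ≈ 0.55556)
f = -6
J(y, P) = 25/9 (J(y, P) = (5/9)*5 = 25/9)
W = 7774601/2331648 (W = 4 + ((25/9)/2024 - 1366/2048) = 4 + ((25/9)*(1/2024) - 1366*1/2048) = 4 + (25/18216 - 683/1024) = 4 - 1551991/2331648 = 7774601/2331648 ≈ 3.3344)
W + D(20) = 7774601/2331648 + 20 = 54407561/2331648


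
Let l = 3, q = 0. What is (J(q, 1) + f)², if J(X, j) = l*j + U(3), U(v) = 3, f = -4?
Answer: 4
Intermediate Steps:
J(X, j) = 3 + 3*j (J(X, j) = 3*j + 3 = 3 + 3*j)
(J(q, 1) + f)² = ((3 + 3*1) - 4)² = ((3 + 3) - 4)² = (6 - 4)² = 2² = 4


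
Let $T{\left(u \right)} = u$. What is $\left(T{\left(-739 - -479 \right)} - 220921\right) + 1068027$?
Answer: $846846$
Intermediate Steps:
$\left(T{\left(-739 - -479 \right)} - 220921\right) + 1068027 = \left(\left(-739 - -479\right) - 220921\right) + 1068027 = \left(\left(-739 + 479\right) - 220921\right) + 1068027 = \left(-260 - 220921\right) + 1068027 = -221181 + 1068027 = 846846$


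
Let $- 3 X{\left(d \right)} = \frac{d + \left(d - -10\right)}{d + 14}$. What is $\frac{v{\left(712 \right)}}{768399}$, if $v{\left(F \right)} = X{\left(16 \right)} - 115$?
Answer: $- \frac{1732}{11525985} \approx -0.00015027$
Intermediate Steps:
$X{\left(d \right)} = - \frac{10 + 2 d}{3 \left(14 + d\right)}$ ($X{\left(d \right)} = - \frac{\left(d + \left(d - -10\right)\right) \frac{1}{d + 14}}{3} = - \frac{\left(d + \left(d + 10\right)\right) \frac{1}{14 + d}}{3} = - \frac{\left(d + \left(10 + d\right)\right) \frac{1}{14 + d}}{3} = - \frac{\left(10 + 2 d\right) \frac{1}{14 + d}}{3} = - \frac{\frac{1}{14 + d} \left(10 + 2 d\right)}{3} = - \frac{10 + 2 d}{3 \left(14 + d\right)}$)
$v{\left(F \right)} = - \frac{1732}{15}$ ($v{\left(F \right)} = \frac{2 \left(-5 - 16\right)}{3 \left(14 + 16\right)} - 115 = \frac{2 \left(-5 - 16\right)}{3 \cdot 30} - 115 = \frac{2}{3} \cdot \frac{1}{30} \left(-21\right) - 115 = - \frac{7}{15} - 115 = - \frac{1732}{15}$)
$\frac{v{\left(712 \right)}}{768399} = - \frac{1732}{15 \cdot 768399} = \left(- \frac{1732}{15}\right) \frac{1}{768399} = - \frac{1732}{11525985}$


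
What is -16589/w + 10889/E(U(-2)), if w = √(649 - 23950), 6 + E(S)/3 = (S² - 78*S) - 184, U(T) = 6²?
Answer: -10889/5106 + 16589*I*√2589/7767 ≈ -2.1326 + 108.68*I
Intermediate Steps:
U(T) = 36
E(S) = -570 - 234*S + 3*S² (E(S) = -18 + 3*((S² - 78*S) - 184) = -18 + 3*(-184 + S² - 78*S) = -18 + (-552 - 234*S + 3*S²) = -570 - 234*S + 3*S²)
w = 3*I*√2589 (w = √(-23301) = 3*I*√2589 ≈ 152.65*I)
-16589/w + 10889/E(U(-2)) = -16589*(-I*√2589/7767) + 10889/(-570 - 234*36 + 3*36²) = -(-16589)*I*√2589/7767 + 10889/(-570 - 8424 + 3*1296) = 16589*I*√2589/7767 + 10889/(-570 - 8424 + 3888) = 16589*I*√2589/7767 + 10889/(-5106) = 16589*I*√2589/7767 + 10889*(-1/5106) = 16589*I*√2589/7767 - 10889/5106 = -10889/5106 + 16589*I*√2589/7767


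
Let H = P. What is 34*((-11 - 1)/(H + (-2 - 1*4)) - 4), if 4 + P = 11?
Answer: -544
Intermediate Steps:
P = 7 (P = -4 + 11 = 7)
H = 7
34*((-11 - 1)/(H + (-2 - 1*4)) - 4) = 34*((-11 - 1)/(7 + (-2 - 1*4)) - 4) = 34*(-12/(7 + (-2 - 4)) - 4) = 34*(-12/(7 - 6) - 4) = 34*(-12/1 - 4) = 34*(-12*1 - 4) = 34*(-12 - 4) = 34*(-16) = -544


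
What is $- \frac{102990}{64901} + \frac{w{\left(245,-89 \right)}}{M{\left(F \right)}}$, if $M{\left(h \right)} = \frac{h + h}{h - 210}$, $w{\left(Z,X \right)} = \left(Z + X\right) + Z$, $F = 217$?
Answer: $\frac{19639921}{4023862} \approx 4.8809$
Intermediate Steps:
$w{\left(Z,X \right)} = X + 2 Z$ ($w{\left(Z,X \right)} = \left(X + Z\right) + Z = X + 2 Z$)
$M{\left(h \right)} = \frac{2 h}{-210 + h}$
$- \frac{102990}{64901} + \frac{w{\left(245,-89 \right)}}{M{\left(F \right)}} = - \frac{102990}{64901} + \frac{-89 + 2 \cdot 245}{2 \cdot 217 \frac{1}{-210 + 217}} = \left(-102990\right) \frac{1}{64901} + \frac{-89 + 490}{2 \cdot 217 \cdot \frac{1}{7}} = - \frac{102990}{64901} + \frac{401}{2 \cdot 217 \cdot \frac{1}{7}} = - \frac{102990}{64901} + \frac{401}{62} = \frac{19639921}{4023862}$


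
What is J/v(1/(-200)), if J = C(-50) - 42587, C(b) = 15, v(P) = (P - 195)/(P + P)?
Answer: -85144/39001 ≈ -2.1831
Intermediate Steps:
v(P) = (-195 + P)/(2*P) (v(P) = (-195 + P)/((2*P)) = (-195 + P)*(1/(2*P)) = (-195 + P)/(2*P))
J = -42572 (J = 15 - 42587 = -42572)
J/v(1/(-200)) = -42572*(-1/(100*(-195 + 1/(-200)))) = -42572*(-1/(100*(-195 - 1/200))) = -42572/((½)*(-200)*(-39001/200)) = -42572/39001/2 = -42572*2/39001 = -85144/39001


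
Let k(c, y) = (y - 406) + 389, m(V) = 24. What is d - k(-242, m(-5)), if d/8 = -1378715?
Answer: -11029727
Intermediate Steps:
d = -11029720 (d = 8*(-1378715) = -11029720)
k(c, y) = -17 + y (k(c, y) = (-406 + y) + 389 = -17 + y)
d - k(-242, m(-5)) = -11029720 - (-17 + 24) = -11029720 - 1*7 = -11029720 - 7 = -11029727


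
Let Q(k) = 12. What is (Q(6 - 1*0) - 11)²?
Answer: 1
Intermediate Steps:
(Q(6 - 1*0) - 11)² = (12 - 11)² = 1² = 1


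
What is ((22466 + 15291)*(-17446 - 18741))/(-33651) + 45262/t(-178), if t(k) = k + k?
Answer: 242442079721/5989878 ≈ 40475.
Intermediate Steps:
t(k) = 2*k
((22466 + 15291)*(-17446 - 18741))/(-33651) + 45262/t(-178) = ((22466 + 15291)*(-17446 - 18741))/(-33651) + 45262/((2*(-178))) = (37757*(-36187))*(-1/33651) + 45262/(-356) = -1366312559*(-1/33651) + 45262*(-1/356) = 1366312559/33651 - 22631/178 = 242442079721/5989878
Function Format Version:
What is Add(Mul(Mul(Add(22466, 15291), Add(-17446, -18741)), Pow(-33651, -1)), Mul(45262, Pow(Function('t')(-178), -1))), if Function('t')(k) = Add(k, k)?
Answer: Rational(242442079721, 5989878) ≈ 40475.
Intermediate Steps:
Function('t')(k) = Mul(2, k)
Add(Mul(Mul(Add(22466, 15291), Add(-17446, -18741)), Pow(-33651, -1)), Mul(45262, Pow(Function('t')(-178), -1))) = Add(Mul(Mul(Add(22466, 15291), Add(-17446, -18741)), Pow(-33651, -1)), Mul(45262, Pow(Mul(2, -178), -1))) = Add(Mul(Mul(37757, -36187), Rational(-1, 33651)), Mul(45262, Pow(-356, -1))) = Add(Mul(-1366312559, Rational(-1, 33651)), Mul(45262, Rational(-1, 356))) = Add(Rational(1366312559, 33651), Rational(-22631, 178)) = Rational(242442079721, 5989878)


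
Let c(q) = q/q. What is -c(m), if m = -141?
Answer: -1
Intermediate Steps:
c(q) = 1
-c(m) = -1*1 = -1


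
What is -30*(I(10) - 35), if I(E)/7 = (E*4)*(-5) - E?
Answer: 45150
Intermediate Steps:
I(E) = -147*E (I(E) = 7*((E*4)*(-5) - E) = 7*((4*E)*(-5) - E) = 7*(-20*E - E) = 7*(-21*E) = -147*E)
-30*(I(10) - 35) = -30*(-147*10 - 35) = -30*(-1470 - 35) = -30*(-1505) = 45150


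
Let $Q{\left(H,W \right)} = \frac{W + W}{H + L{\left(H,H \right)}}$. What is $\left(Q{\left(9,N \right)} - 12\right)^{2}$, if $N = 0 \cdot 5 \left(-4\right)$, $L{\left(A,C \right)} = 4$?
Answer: $144$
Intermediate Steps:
$N = 0$ ($N = 0 \left(-4\right) = 0$)
$Q{\left(H,W \right)} = \frac{2 W}{4 + H}$ ($Q{\left(H,W \right)} = \frac{W + W}{H + 4} = \frac{2 W}{4 + H}$)
$\left(Q{\left(9,N \right)} - 12\right)^{2} = \left(2 \cdot 0 \frac{1}{4 + 9} - 12\right)^{2} = \left(2 \cdot 0 \cdot \frac{1}{13} - 12\right)^{2} = \left(0 - 12\right)^{2} = \left(-12\right)^{2} = 144$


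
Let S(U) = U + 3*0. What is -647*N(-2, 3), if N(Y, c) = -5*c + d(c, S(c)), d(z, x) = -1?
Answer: 10352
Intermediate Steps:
S(U) = U (S(U) = U + 0 = U)
N(Y, c) = -1 - 5*c (N(Y, c) = -5*c - 1 = -1 - 5*c)
-647*N(-2, 3) = -647*(-1 - 5*3) = -647*(-1 - 15) = -647*(-16) = 10352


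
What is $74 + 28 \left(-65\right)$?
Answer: $-1746$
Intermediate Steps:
$74 + 28 \left(-65\right) = 74 - 1820 = -1746$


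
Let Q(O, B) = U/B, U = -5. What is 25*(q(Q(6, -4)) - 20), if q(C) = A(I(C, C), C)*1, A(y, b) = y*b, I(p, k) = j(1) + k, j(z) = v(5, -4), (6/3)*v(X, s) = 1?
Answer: -7125/16 ≈ -445.31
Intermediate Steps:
v(X, s) = ½ (v(X, s) = (½)*1 = ½)
j(z) = ½
I(p, k) = ½ + k
A(y, b) = b*y
Q(O, B) = -5/B
q(C) = C*(½ + C) (q(C) = (C*(½ + C))*1 = C*(½ + C))
25*(q(Q(6, -4)) - 20) = 25*((-5/(-4))*(½ - 5/(-4)) - 20) = 25*((-5*(-¼))*(½ - 5*(-¼)) - 20) = 25*(5*(½ + 5/4)/4 - 20) = 25*((5/4)*(7/4) - 20) = 25*(35/16 - 20) = 25*(-285/16) = -7125/16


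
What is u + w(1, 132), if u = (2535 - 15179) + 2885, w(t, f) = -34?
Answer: -9793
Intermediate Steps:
u = -9759 (u = -12644 + 2885 = -9759)
u + w(1, 132) = -9759 - 34 = -9793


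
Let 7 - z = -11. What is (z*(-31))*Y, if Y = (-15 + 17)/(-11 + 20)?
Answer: -124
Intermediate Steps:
z = 18 (z = 7 - 1*(-11) = 7 + 11 = 18)
Y = 2/9 ≈ 0.22222
(z*(-31))*Y = (18*(-31))*(2/9) = -558*2/9 = -124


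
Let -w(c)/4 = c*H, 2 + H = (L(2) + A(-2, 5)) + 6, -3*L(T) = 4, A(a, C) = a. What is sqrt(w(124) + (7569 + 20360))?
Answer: sqrt(248385)/3 ≈ 166.13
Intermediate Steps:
L(T) = -4/3 (L(T) = -1/3*4 = -4/3)
H = 2/3 (H = -2 + ((-4/3 - 2) + 6) = -2 + (-10/3 + 6) = -2 + 8/3 = 2/3 ≈ 0.66667)
w(c) = -8*c/3 (w(c) = -4*c*2/3 = -8*c/3)
sqrt(w(124) + (7569 + 20360)) = sqrt(-8/3*124 + (7569 + 20360)) = sqrt(-992/3 + 27929) = sqrt(82795/3) = sqrt(248385)/3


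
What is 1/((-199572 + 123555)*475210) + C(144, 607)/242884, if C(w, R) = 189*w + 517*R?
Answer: 6159780746738533/4386975492017940 ≈ 1.4041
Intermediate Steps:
1/((-199572 + 123555)*475210) + C(144, 607)/242884 = 1/((-199572 + 123555)*475210) + (189*144 + 517*607)/242884 = (1/475210)/(-76017) + (27216 + 313819)*(1/242884) = -1/76017*1/475210 + 341035*(1/242884) = -1/36124038570 + 341035/242884 = 6159780746738533/4386975492017940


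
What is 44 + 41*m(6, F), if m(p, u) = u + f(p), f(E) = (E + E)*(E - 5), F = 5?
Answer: 741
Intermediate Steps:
f(E) = 2*E*(-5 + E) (f(E) = (2*E)*(-5 + E) = 2*E*(-5 + E))
m(p, u) = u + 2*p*(-5 + p)
44 + 41*m(6, F) = 44 + 41*(5 + 2*6*(-5 + 6)) = 44 + 41*(5 + 2*6*1) = 44 + 41*(5 + 12) = 44 + 41*17 = 44 + 697 = 741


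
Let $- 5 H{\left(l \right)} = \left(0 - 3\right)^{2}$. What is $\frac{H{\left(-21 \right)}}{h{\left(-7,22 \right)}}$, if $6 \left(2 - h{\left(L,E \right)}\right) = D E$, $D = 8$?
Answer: $\frac{27}{410} \approx 0.065854$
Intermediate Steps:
$h{\left(L,E \right)} = 2 - \frac{4 E}{3}$ ($h{\left(L,E \right)} = 2 - \frac{8 E}{6} = 2 - \frac{4 E}{3}$)
$H{\left(l \right)} = - \frac{9}{5}$ ($H{\left(l \right)} = - \frac{\left(0 - 3\right)^{2}}{5} = - \frac{\left(-3\right)^{2}}{5} = \left(- \frac{1}{5}\right) 9 = - \frac{9}{5}$)
$\frac{H{\left(-21 \right)}}{h{\left(-7,22 \right)}} = - \frac{9}{5 \left(2 - \frac{88}{3}\right)} = - \frac{9}{5 \left(- \frac{82}{3}\right)} = \left(- \frac{9}{5}\right) \left(- \frac{3}{82}\right) = \frac{27}{410}$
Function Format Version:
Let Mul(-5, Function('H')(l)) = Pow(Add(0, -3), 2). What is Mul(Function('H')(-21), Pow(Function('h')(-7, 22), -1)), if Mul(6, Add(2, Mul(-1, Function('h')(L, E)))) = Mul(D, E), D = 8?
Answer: Rational(27, 410) ≈ 0.065854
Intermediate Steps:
Function('h')(L, E) = Add(2, Mul(Rational(-4, 3), E)) (Function('h')(L, E) = Add(2, Mul(Rational(-1, 6), Mul(8, E))) = Add(2, Mul(Rational(-4, 3), E)))
Function('H')(l) = Rational(-9, 5) (Function('H')(l) = Mul(Rational(-1, 5), Pow(Add(0, -3), 2)) = Mul(Rational(-1, 5), Pow(-3, 2)) = Mul(Rational(-1, 5), 9) = Rational(-9, 5))
Mul(Function('H')(-21), Pow(Function('h')(-7, 22), -1)) = Mul(Rational(-9, 5), Pow(Add(2, Mul(Rational(-4, 3), 22)), -1)) = Mul(Rational(-9, 5), Pow(Add(2, Rational(-88, 3)), -1)) = Mul(Rational(-9, 5), Pow(Rational(-82, 3), -1)) = Mul(Rational(-9, 5), Rational(-3, 82)) = Rational(27, 410)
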